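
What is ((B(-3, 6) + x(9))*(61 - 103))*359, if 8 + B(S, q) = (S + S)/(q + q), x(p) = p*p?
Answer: -1093155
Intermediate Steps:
x(p) = p²
B(S, q) = -8 + S/q (B(S, q) = -8 + (S + S)/(q + q) = -8 + (2*S)/((2*q)) = -8 + (2*S)*(1/(2*q)) = -8 + S/q)
((B(-3, 6) + x(9))*(61 - 103))*359 = (((-8 - 3/6) + 9²)*(61 - 103))*359 = (((-8 - 3*⅙) + 81)*(-42))*359 = (((-8 - ½) + 81)*(-42))*359 = ((-17/2 + 81)*(-42))*359 = ((145/2)*(-42))*359 = -3045*359 = -1093155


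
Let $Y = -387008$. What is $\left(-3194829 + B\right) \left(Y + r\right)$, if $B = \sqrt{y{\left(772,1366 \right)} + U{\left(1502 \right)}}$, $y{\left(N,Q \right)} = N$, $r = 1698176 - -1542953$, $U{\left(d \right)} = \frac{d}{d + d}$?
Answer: $-9118428540309 + \frac{2854121 \sqrt{3090}}{2} \approx -9.1183 \cdot 10^{12}$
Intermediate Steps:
$U{\left(d \right)} = \frac{1}{2}$ ($U{\left(d \right)} = \frac{d}{2 d} = d \frac{1}{2 d} = \frac{1}{2}$)
$r = 3241129$ ($r = 1698176 + 1542953 = 3241129$)
$B = \frac{\sqrt{3090}}{2}$ ($B = \sqrt{772 + \frac{1}{2}} = \sqrt{\frac{1545}{2}} = \frac{\sqrt{3090}}{2} \approx 27.794$)
$\left(-3194829 + B\right) \left(Y + r\right) = \left(-3194829 + \frac{\sqrt{3090}}{2}\right) \left(-387008 + 3241129\right) = \left(-3194829 + \frac{\sqrt{3090}}{2}\right) 2854121 = -9118428540309 + \frac{2854121 \sqrt{3090}}{2}$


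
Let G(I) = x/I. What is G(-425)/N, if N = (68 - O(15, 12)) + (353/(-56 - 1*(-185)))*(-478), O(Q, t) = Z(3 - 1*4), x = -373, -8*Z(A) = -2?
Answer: -192468/271990225 ≈ -0.00070763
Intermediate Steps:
Z(A) = 1/4 (Z(A) = -1/8*(-2) = 1/4)
O(Q, t) = 1/4
G(I) = -373/I
N = -639977/516 (N = (68 - 1*1/4) + (353/(-56 - 1*(-185)))*(-478) = (68 - 1/4) + (353/(-56 + 185))*(-478) = 271/4 + (353/129)*(-478) = 271/4 - 168734/129 = -639977/516 ≈ -1240.3)
G(-425)/N = (-373/(-425))/(-639977/516) = -373*(-1/425)*(-516/639977) = (373/425)*(-516/639977) = -192468/271990225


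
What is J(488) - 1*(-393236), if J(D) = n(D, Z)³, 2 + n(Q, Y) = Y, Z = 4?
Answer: 393244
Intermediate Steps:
n(Q, Y) = -2 + Y
J(D) = 8 (J(D) = (-2 + 4)³ = 2³ = 8)
J(488) - 1*(-393236) = 8 - 1*(-393236) = 8 + 393236 = 393244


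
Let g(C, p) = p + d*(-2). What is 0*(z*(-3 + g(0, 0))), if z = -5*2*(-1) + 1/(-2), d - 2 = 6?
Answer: 0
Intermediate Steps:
d = 8 (d = 2 + 6 = 8)
g(C, p) = -16 + p (g(C, p) = p + 8*(-2) = p - 16 = -16 + p)
z = 19/2 (z = -10*(-1) - ½ = 10 - ½ = 19/2 ≈ 9.5000)
0*(z*(-3 + g(0, 0))) = 0*(19*(-3 + (-16 + 0))/2) = 0*(19*(-3 - 16)/2) = 0*((19/2)*(-19)) = 0*(-361/2) = 0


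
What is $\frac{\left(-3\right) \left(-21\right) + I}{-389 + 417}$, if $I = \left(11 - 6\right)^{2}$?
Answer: $\frac{22}{7} \approx 3.1429$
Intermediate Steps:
$I = 25$ ($I = 5^{2} = 25$)
$\frac{\left(-3\right) \left(-21\right) + I}{-389 + 417} = \frac{\left(-3\right) \left(-21\right) + 25}{-389 + 417} = \frac{63 + 25}{28} = 88 \cdot \frac{1}{28} = \frac{22}{7}$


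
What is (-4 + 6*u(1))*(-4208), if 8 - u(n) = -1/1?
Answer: -210400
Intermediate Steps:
u(n) = 9 (u(n) = 8 - (-1)/1 = 8 - (-1) = 8 - 1*(-1) = 8 + 1 = 9)
(-4 + 6*u(1))*(-4208) = (-4 + 6*9)*(-4208) = (-4 + 54)*(-4208) = 50*(-4208) = -210400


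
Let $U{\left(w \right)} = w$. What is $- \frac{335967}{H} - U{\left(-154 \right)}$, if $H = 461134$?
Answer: $\frac{70678669}{461134} \approx 153.27$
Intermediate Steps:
$- \frac{335967}{H} - U{\left(-154 \right)} = - \frac{335967}{461134} - -154 = \left(-335967\right) \frac{1}{461134} + 154 = - \frac{335967}{461134} + 154 = \frac{70678669}{461134}$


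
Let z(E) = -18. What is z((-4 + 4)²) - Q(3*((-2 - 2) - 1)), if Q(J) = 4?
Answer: -22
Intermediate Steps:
z((-4 + 4)²) - Q(3*((-2 - 2) - 1)) = -18 - 1*4 = -18 - 4 = -22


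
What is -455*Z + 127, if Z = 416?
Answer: -189153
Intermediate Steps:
-455*Z + 127 = -455*416 + 127 = -189280 + 127 = -189153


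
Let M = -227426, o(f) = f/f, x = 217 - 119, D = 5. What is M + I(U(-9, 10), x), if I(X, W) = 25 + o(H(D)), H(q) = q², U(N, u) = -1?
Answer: -227400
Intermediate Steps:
x = 98
o(f) = 1
I(X, W) = 26 (I(X, W) = 25 + 1 = 26)
M + I(U(-9, 10), x) = -227426 + 26 = -227400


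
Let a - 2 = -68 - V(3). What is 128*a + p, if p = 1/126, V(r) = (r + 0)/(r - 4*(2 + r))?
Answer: -18047215/2142 ≈ -8425.4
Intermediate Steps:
V(r) = r/(-8 - 3*r) (V(r) = r/(r + (-8 - 4*r)) = r/(-8 - 3*r))
p = 1/126 ≈ 0.0079365
a = -1119/17 (a = 2 + (-68 - (-1)*3/(8 + 3*3)) = 2 + (-68 - (-1)*3/(8 + 9)) = 2 + (-68 - (-1)*3/17) = 2 + (-68 - 1*(-3/17)) = 2 + (-68 + 3/17) = 2 - 1153/17 = -1119/17 ≈ -65.823)
128*a + p = 128*(-1119/17) + 1/126 = -143232/17 + 1/126 = -18047215/2142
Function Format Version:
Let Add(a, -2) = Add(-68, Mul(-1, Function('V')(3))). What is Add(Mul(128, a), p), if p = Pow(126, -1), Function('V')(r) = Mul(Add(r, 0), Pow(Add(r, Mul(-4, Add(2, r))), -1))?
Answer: Rational(-18047215, 2142) ≈ -8425.4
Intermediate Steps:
Function('V')(r) = Mul(r, Pow(Add(-8, Mul(-3, r)), -1)) (Function('V')(r) = Mul(r, Pow(Add(r, Add(-8, Mul(-4, r))), -1)) = Mul(r, Pow(Add(-8, Mul(-3, r)), -1)))
p = Rational(1, 126) ≈ 0.0079365
a = Rational(-1119, 17) (a = Add(2, Add(-68, Mul(-1, Mul(-1, 3, Pow(Add(8, Mul(3, 3)), -1))))) = Add(2, Add(-68, Mul(-1, Mul(-1, 3, Pow(Add(8, 9), -1))))) = Add(2, Add(-68, Mul(-1, Mul(-1, 3, Pow(17, -1))))) = Add(2, Add(-68, Mul(-1, Mul(-1, 3, Rational(1, 17))))) = Add(2, Add(-68, Mul(-1, Rational(-3, 17)))) = Add(2, Add(-68, Rational(3, 17))) = Add(2, Rational(-1153, 17)) = Rational(-1119, 17) ≈ -65.823)
Add(Mul(128, a), p) = Add(Mul(128, Rational(-1119, 17)), Rational(1, 126)) = Add(Rational(-143232, 17), Rational(1, 126)) = Rational(-18047215, 2142)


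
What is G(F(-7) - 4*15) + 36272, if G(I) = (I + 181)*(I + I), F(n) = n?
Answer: 20996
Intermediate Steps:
G(I) = 2*I*(181 + I) (G(I) = (181 + I)*(2*I) = 2*I*(181 + I))
G(F(-7) - 4*15) + 36272 = 2*(-7 - 4*15)*(181 + (-7 - 4*15)) + 36272 = 2*(-7 - 60)*(181 + (-7 - 60)) + 36272 = 2*(-67)*(181 - 67) + 36272 = 2*(-67)*114 + 36272 = -15276 + 36272 = 20996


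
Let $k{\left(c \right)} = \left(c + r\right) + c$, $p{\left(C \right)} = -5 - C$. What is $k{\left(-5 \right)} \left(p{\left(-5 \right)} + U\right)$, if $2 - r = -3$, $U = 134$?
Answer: $-670$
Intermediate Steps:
$r = 5$ ($r = 2 - -3 = 2 + 3 = 5$)
$k{\left(c \right)} = 5 + 2 c$ ($k{\left(c \right)} = \left(c + 5\right) + c = \left(5 + c\right) + c = 5 + 2 c$)
$k{\left(-5 \right)} \left(p{\left(-5 \right)} + U\right) = \left(5 + 2 \left(-5\right)\right) \left(\left(-5 - -5\right) + 134\right) = \left(5 - 10\right) \left(\left(-5 + 5\right) + 134\right) = - 5 \left(0 + 134\right) = \left(-5\right) 134 = -670$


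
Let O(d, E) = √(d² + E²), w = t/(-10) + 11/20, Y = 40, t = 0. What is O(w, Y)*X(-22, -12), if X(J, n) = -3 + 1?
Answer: -√640121/10 ≈ -80.008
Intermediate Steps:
X(J, n) = -2
w = 11/20 (w = 0/(-10) + 11/20 = 0*(-⅒) + 11*(1/20) = 0 + 11/20 = 11/20 ≈ 0.55000)
O(d, E) = √(E² + d²)
O(w, Y)*X(-22, -12) = √(40² + (11/20)²)*(-2) = √(1600 + 121/400)*(-2) = √(640121/400)*(-2) = (√640121/20)*(-2) = -√640121/10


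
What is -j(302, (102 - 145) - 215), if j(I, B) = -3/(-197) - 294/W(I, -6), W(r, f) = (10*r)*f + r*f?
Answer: -19619/654434 ≈ -0.029979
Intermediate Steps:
W(r, f) = 11*f*r (W(r, f) = 10*f*r + f*r = 11*f*r)
j(I, B) = 3/197 + 49/(11*I) (j(I, B) = -3/(-197) - 294*(-1/(66*I)) = -3*(-1/197) - 294*(-1/(66*I)) = 3/197 - (-49)/(11*I) = 3/197 + 49/(11*I))
-j(302, (102 - 145) - 215) = -(9653 + 33*302)/(2167*302) = -(9653 + 9966)/(2167*302) = -19619/(2167*302) = -1*19619/654434 = -19619/654434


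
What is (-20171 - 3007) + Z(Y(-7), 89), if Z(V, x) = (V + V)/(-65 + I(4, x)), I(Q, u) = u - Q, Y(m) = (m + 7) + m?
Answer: -231787/10 ≈ -23179.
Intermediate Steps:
Y(m) = 7 + 2*m (Y(m) = (7 + m) + m = 7 + 2*m)
Z(V, x) = 2*V/(-69 + x) (Z(V, x) = (V + V)/(-65 + (x - 1*4)) = (2*V)/(-65 + (x - 4)) = (2*V)/(-65 + (-4 + x)) = (2*V)/(-69 + x) = 2*V/(-69 + x))
(-20171 - 3007) + Z(Y(-7), 89) = (-20171 - 3007) + 2*(7 + 2*(-7))/(-69 + 89) = -23178 + 2*(7 - 14)/20 = -23178 + 2*(-7)*(1/20) = -23178 - 7/10 = -231787/10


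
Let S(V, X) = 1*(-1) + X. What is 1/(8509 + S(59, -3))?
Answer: 1/8505 ≈ 0.00011758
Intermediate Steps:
S(V, X) = -1 + X
1/(8509 + S(59, -3)) = 1/(8509 + (-1 - 3)) = 1/(8509 - 4) = 1/8505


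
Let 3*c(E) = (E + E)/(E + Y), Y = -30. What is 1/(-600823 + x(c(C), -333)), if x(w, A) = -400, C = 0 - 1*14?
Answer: -1/601223 ≈ -1.6633e-6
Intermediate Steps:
C = -14 (C = 0 - 14 = -14)
c(E) = 2*E/(3*(-30 + E)) (c(E) = ((E + E)/(E - 30))/3 = ((2*E)/(-30 + E))/3 = (2*E/(-30 + E))/3 = 2*E/(3*(-30 + E)))
1/(-600823 + x(c(C), -333)) = 1/(-600823 - 400) = 1/(-601223) = -1/601223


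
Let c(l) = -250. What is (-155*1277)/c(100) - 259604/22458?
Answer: 438032323/561450 ≈ 780.18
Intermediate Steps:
(-155*1277)/c(100) - 259604/22458 = -155*1277/(-250) - 259604/22458 = -197935*(-1/250) - 259604*1/22458 = 39587/50 - 129802/11229 = 438032323/561450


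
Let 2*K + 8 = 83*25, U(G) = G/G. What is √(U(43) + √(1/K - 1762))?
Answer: √(4272489 + 4134*I*√1882030371)/2067 ≈ 4.6362 + 4.527*I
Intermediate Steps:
U(G) = 1
K = 2067/2 (K = -4 + (83*25)/2 = -4 + (½)*2075 = -4 + 2075/2 = 2067/2 ≈ 1033.5)
√(U(43) + √(1/K - 1762)) = √(1 + √(1/(2067/2) - 1762)) = √(1 + √(2/2067 - 1762)) = √(1 + √(-3642052/2067)) = √(1 + 2*I*√1882030371/2067)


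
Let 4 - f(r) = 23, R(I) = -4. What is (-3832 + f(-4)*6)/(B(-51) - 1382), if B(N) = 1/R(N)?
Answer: 15784/5529 ≈ 2.8548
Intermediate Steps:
B(N) = -1/4 (B(N) = 1/(-4) = -1/4)
f(r) = -19 (f(r) = 4 - 1*23 = 4 - 23 = -19)
(-3832 + f(-4)*6)/(B(-51) - 1382) = (-3832 - 19*6)/(-1/4 - 1382) = (-3832 - 114)/(-5529/4) = -3946*(-4/5529) = 15784/5529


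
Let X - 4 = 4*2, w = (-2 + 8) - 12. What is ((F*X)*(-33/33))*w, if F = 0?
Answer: 0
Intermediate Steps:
w = -6 (w = 6 - 12 = -6)
X = 12 (X = 4 + 4*2 = 4 + 8 = 12)
((F*X)*(-33/33))*w = ((0*12)*(-33/33))*(-6) = (0*(-33*1/33))*(-6) = (0*(-1))*(-6) = 0*(-6) = 0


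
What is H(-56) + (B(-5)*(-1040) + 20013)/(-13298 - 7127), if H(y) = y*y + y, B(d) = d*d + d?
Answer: 62909787/20425 ≈ 3080.0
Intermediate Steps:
B(d) = d + d² (B(d) = d² + d = d + d²)
H(y) = y + y² (H(y) = y² + y = y + y²)
H(-56) + (B(-5)*(-1040) + 20013)/(-13298 - 7127) = -56*(1 - 56) + (-5*(1 - 5)*(-1040) + 20013)/(-13298 - 7127) = -56*(-55) + (-5*(-4)*(-1040) + 20013)/(-20425) = 3080 + (20*(-1040) + 20013)*(-1/20425) = 3080 + (-20800 + 20013)*(-1/20425) = 3080 - 787*(-1/20425) = 3080 + 787/20425 = 62909787/20425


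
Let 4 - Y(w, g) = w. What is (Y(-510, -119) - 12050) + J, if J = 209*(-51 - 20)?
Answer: -26375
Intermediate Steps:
Y(w, g) = 4 - w
J = -14839 (J = 209*(-71) = -14839)
(Y(-510, -119) - 12050) + J = ((4 - 1*(-510)) - 12050) - 14839 = ((4 + 510) - 12050) - 14839 = (514 - 12050) - 14839 = -11536 - 14839 = -26375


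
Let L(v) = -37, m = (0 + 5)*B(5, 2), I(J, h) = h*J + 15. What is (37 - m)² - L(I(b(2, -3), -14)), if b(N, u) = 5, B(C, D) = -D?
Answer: 2246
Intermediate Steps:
I(J, h) = 15 + J*h (I(J, h) = J*h + 15 = 15 + J*h)
m = -10 (m = (0 + 5)*(-1*2) = 5*(-2) = -10)
(37 - m)² - L(I(b(2, -3), -14)) = (37 - 1*(-10))² - 1*(-37) = (37 + 10)² + 37 = 47² + 37 = 2209 + 37 = 2246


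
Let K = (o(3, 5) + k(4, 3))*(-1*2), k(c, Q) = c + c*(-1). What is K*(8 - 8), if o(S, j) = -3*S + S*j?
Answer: 0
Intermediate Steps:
k(c, Q) = 0 (k(c, Q) = c - c = 0)
K = -12 (K = (3*(-3 + 5) + 0)*(-1*2) = (3*2 + 0)*(-2) = (6 + 0)*(-2) = 6*(-2) = -12)
K*(8 - 8) = -12*(8 - 8) = -12*0 = 0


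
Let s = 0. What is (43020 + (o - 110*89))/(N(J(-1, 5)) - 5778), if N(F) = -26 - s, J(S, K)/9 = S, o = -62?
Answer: -8292/1451 ≈ -5.7147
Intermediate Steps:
J(S, K) = 9*S
N(F) = -26 (N(F) = -26 - 1*0 = -26 + 0 = -26)
(43020 + (o - 110*89))/(N(J(-1, 5)) - 5778) = (43020 + (-62 - 110*89))/(-26 - 5778) = (43020 + (-62 - 9790))/(-5804) = (43020 - 9852)*(-1/5804) = 33168*(-1/5804) = -8292/1451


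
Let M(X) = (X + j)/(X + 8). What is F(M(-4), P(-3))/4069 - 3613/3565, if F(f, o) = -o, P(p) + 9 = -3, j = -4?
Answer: -14658517/14505985 ≈ -1.0105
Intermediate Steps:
P(p) = -12 (P(p) = -9 - 3 = -12)
M(X) = (-4 + X)/(8 + X) (M(X) = (X - 4)/(X + 8) = (-4 + X)/(8 + X))
F(M(-4), P(-3))/4069 - 3613/3565 = -1*(-12)/4069 - 3613/3565 = 12*(1/4069) - 3613*1/3565 = 12/4069 - 3613/3565 = -14658517/14505985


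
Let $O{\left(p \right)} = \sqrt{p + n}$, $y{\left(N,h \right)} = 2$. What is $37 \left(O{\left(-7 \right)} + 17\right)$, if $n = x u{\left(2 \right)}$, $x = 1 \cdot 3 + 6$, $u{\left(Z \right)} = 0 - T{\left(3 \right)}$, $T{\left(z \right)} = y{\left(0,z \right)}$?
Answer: $629 + 185 i \approx 629.0 + 185.0 i$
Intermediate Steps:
$T{\left(z \right)} = 2$
$u{\left(Z \right)} = -2$ ($u{\left(Z \right)} = 0 - 2 = -2$)
$x = 9$ ($x = 3 + 6 = 9$)
$n = -18$ ($n = 9 \left(-2\right) = -18$)
$O{\left(p \right)} = \sqrt{-18 + p}$ ($O{\left(p \right)} = \sqrt{p - 18} = \sqrt{-18 + p}$)
$37 \left(O{\left(-7 \right)} + 17\right) = 37 \left(\sqrt{-18 - 7} + 17\right) = 37 \left(\sqrt{-25} + 17\right) = 37 \left(5 i + 17\right) = 37 \left(17 + 5 i\right) = 629 + 185 i$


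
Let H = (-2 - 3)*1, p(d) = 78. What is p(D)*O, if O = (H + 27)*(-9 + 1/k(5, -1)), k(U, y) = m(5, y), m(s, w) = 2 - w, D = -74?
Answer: -14872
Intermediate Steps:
k(U, y) = 2 - y
H = -5 (H = -5*1 = -5)
O = -572/3 (O = (-5 + 27)*(-9 + 1/(2 - 1*(-1))) = 22*(-9 + 1/(2 + 1)) = 22*(-9 + 1/3) = 22*(-9 + ⅓) = 22*(-26/3) = -572/3 ≈ -190.67)
p(D)*O = 78*(-572/3) = -14872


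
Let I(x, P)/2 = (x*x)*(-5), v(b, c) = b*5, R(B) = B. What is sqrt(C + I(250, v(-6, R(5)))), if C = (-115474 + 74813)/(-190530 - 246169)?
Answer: I*sqrt(119191242619006961)/436699 ≈ 790.57*I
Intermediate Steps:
v(b, c) = 5*b
I(x, P) = -10*x**2 (I(x, P) = 2*((x*x)*(-5)) = 2*(x**2*(-5)) = 2*(-5*x**2) = -10*x**2)
C = 40661/436699 (C = -40661/(-436699) = -40661*(-1/436699) = 40661/436699 ≈ 0.093110)
sqrt(C + I(250, v(-6, R(5)))) = sqrt(40661/436699 - 10*250**2) = sqrt(40661/436699 - 10*62500) = sqrt(40661/436699 - 625000) = sqrt(-272936834339/436699) = I*sqrt(119191242619006961)/436699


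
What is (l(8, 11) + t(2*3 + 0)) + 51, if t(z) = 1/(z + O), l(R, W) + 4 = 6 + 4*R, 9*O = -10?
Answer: 3749/44 ≈ 85.205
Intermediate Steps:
O = -10/9 (O = (⅑)*(-10) = -10/9 ≈ -1.1111)
l(R, W) = 2 + 4*R (l(R, W) = -4 + (6 + 4*R) = 2 + 4*R)
t(z) = 1/(-10/9 + z) (t(z) = 1/(z - 10/9) = 1/(-10/9 + z))
(l(8, 11) + t(2*3 + 0)) + 51 = ((2 + 4*8) + 9/(-10 + 9*(2*3 + 0))) + 51 = ((2 + 32) + 9/(-10 + 9*(6 + 0))) + 51 = (34 + 9/(-10 + 9*6)) + 51 = (34 + 9/(-10 + 54)) + 51 = (34 + 9/44) + 51 = 1505/44 + 51 = 3749/44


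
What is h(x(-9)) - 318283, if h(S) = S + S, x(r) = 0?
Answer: -318283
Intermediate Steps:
h(S) = 2*S
h(x(-9)) - 318283 = 2*0 - 318283 = 0 - 318283 = -318283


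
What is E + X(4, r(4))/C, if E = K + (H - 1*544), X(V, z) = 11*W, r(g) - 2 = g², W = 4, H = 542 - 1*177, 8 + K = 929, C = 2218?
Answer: 822900/1109 ≈ 742.02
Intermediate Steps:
K = 921 (K = -8 + 929 = 921)
H = 365 (H = 542 - 177 = 365)
r(g) = 2 + g²
X(V, z) = 44 (X(V, z) = 11*4 = 44)
E = 742 (E = 921 + (365 - 1*544) = 921 + (365 - 544) = 921 - 179 = 742)
E + X(4, r(4))/C = 742 + 44/2218 = 742 + 44*(1/2218) = 742 + 22/1109 = 822900/1109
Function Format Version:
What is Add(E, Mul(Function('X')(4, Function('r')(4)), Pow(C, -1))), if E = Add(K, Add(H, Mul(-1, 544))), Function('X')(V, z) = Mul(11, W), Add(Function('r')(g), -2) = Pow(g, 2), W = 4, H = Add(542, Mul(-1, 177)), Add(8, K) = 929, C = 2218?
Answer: Rational(822900, 1109) ≈ 742.02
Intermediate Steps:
K = 921 (K = Add(-8, 929) = 921)
H = 365 (H = Add(542, -177) = 365)
Function('r')(g) = Add(2, Pow(g, 2))
Function('X')(V, z) = 44 (Function('X')(V, z) = Mul(11, 4) = 44)
E = 742 (E = Add(921, Add(365, Mul(-1, 544))) = Add(921, Add(365, -544)) = Add(921, -179) = 742)
Add(E, Mul(Function('X')(4, Function('r')(4)), Pow(C, -1))) = Add(742, Mul(44, Pow(2218, -1))) = Add(742, Mul(44, Rational(1, 2218))) = Add(742, Rational(22, 1109)) = Rational(822900, 1109)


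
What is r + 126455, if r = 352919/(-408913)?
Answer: 51708740496/408913 ≈ 1.2645e+5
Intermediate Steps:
r = -352919/408913 (r = 352919*(-1/408913) = -352919/408913 ≈ -0.86307)
r + 126455 = -352919/408913 + 126455 = 51708740496/408913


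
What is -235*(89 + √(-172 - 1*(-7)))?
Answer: -20915 - 235*I*√165 ≈ -20915.0 - 3018.6*I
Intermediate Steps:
-235*(89 + √(-172 - 1*(-7))) = -235*(89 + √(-172 + 7)) = -235*(89 + √(-165)) = -235*(89 + I*√165) = -20915 - 235*I*√165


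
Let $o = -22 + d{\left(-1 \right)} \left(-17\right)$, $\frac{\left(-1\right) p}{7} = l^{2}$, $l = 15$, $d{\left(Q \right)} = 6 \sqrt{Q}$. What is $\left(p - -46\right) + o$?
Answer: $-1551 - 102 i \approx -1551.0 - 102.0 i$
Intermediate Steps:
$p = -1575$ ($p = - 7 \cdot 15^{2} = \left(-7\right) 225 = -1575$)
$o = -22 - 102 i$ ($o = -22 + 6 \sqrt{-1} \left(-17\right) = -22 + 6 i \left(-17\right) = -22 - 102 i \approx -22.0 - 102.0 i$)
$\left(p - -46\right) + o = \left(-1575 - -46\right) - \left(22 + 102 i\right) = \left(-1575 + 46\right) - \left(22 + 102 i\right) = -1529 - \left(22 + 102 i\right) = -1551 - 102 i$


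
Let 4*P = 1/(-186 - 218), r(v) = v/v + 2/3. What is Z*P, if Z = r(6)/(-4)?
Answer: 5/19392 ≈ 0.00025784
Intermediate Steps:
r(v) = 5/3 (r(v) = 1 + 2*(⅓) = 1 + ⅔ = 5/3)
Z = -5/12 (Z = (5/3)/(-4) = (5/3)*(-¼) = -5/12 ≈ -0.41667)
P = -1/1616 (P = 1/(4*(-186 - 218)) = (¼)/(-404) = (¼)*(-1/404) = -1/1616 ≈ -0.00061881)
Z*P = -5/12*(-1/1616) = 5/19392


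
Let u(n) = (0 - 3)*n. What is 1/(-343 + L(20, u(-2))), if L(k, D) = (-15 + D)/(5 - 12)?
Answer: -7/2392 ≈ -0.0029264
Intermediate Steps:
u(n) = -3*n
L(k, D) = 15/7 - D/7 (L(k, D) = (-15 + D)/(-7) = (-15 + D)*(-⅐) = 15/7 - D/7)
1/(-343 + L(20, u(-2))) = 1/(-343 + (15/7 - (-3)*(-2)/7)) = 1/(-343 + (15/7 - ⅐*6)) = 1/(-343 + (15/7 - 6/7)) = 1/(-343 + 9/7) = 1/(-2392/7) = -7/2392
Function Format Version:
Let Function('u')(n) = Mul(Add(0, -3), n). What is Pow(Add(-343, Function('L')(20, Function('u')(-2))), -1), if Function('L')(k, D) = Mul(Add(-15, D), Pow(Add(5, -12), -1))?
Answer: Rational(-7, 2392) ≈ -0.0029264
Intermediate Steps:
Function('u')(n) = Mul(-3, n)
Function('L')(k, D) = Add(Rational(15, 7), Mul(Rational(-1, 7), D)) (Function('L')(k, D) = Mul(Add(-15, D), Pow(-7, -1)) = Mul(Add(-15, D), Rational(-1, 7)) = Add(Rational(15, 7), Mul(Rational(-1, 7), D)))
Pow(Add(-343, Function('L')(20, Function('u')(-2))), -1) = Pow(Add(-343, Add(Rational(15, 7), Mul(Rational(-1, 7), Mul(-3, -2)))), -1) = Pow(Add(-343, Add(Rational(15, 7), Mul(Rational(-1, 7), 6))), -1) = Pow(Add(-343, Add(Rational(15, 7), Rational(-6, 7))), -1) = Pow(Add(-343, Rational(9, 7)), -1) = Pow(Rational(-2392, 7), -1) = Rational(-7, 2392)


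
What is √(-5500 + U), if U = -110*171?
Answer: I*√24310 ≈ 155.92*I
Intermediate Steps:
U = -18810
√(-5500 + U) = √(-5500 - 18810) = √(-24310) = I*√24310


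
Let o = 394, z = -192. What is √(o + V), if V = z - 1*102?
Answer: 10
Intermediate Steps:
V = -294 (V = -192 - 1*102 = -192 - 102 = -294)
√(o + V) = √(394 - 294) = √100 = 10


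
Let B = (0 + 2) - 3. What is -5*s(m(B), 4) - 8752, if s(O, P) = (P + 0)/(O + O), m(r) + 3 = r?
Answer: -17499/2 ≈ -8749.5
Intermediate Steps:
B = -1 (B = 2 - 3 = -1)
m(r) = -3 + r
s(O, P) = P/(2*O) (s(O, P) = P/((2*O)) = P*(1/(2*O)) = P/(2*O))
-5*s(m(B), 4) - 8752 = -5*4/(2*(-3 - 1)) - 8752 = -5*4/(2*(-4)) - 8752 = -5*4*(-1)/(2*4) - 8752 = -5*(-½) - 8752 = 5/2 - 8752 = -17499/2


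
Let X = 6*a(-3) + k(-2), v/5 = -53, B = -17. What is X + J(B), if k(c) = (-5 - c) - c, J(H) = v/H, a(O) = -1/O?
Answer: 282/17 ≈ 16.588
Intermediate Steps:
v = -265 (v = 5*(-53) = -265)
J(H) = -265/H
k(c) = -5 - 2*c
X = 1 (X = 6*(-1/(-3)) + (-5 - 2*(-2)) = 6*(-1*(-1/3)) + (-5 + 4) = 6*(1/3) - 1 = 2 - 1 = 1)
X + J(B) = 1 - 265/(-17) = 1 - 265*(-1/17) = 1 + 265/17 = 282/17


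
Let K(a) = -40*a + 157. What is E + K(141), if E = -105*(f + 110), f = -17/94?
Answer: -1599317/94 ≈ -17014.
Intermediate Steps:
K(a) = 157 - 40*a
f = -17/94 (f = -17*1/94 = -17/94 ≈ -0.18085)
E = -1083915/94 (E = -105*(-17/94 + 110) = -105*10323/94 = -1083915/94 ≈ -11531.)
E + K(141) = -1083915/94 + (157 - 40*141) = -1083915/94 + (157 - 5640) = -1083915/94 - 5483 = -1599317/94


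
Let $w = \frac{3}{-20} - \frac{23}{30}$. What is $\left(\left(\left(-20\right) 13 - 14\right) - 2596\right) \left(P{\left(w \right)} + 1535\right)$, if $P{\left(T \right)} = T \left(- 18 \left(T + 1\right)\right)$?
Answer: $- \frac{17637585}{4} \approx -4.4094 \cdot 10^{6}$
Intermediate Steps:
$w = - \frac{11}{12}$ ($w = 3 \left(- \frac{1}{20}\right) - \frac{23}{30} = - \frac{3}{20} - \frac{23}{30} = - \frac{11}{12} \approx -0.91667$)
$P{\left(T \right)} = T \left(-18 - 18 T\right)$ ($P{\left(T \right)} = T \left(- 18 \left(1 + T\right)\right) = T \left(-18 - 18 T\right)$)
$\left(\left(\left(-20\right) 13 - 14\right) - 2596\right) \left(P{\left(w \right)} + 1535\right) = \left(\left(\left(-20\right) 13 - 14\right) - 2596\right) \left(\left(-18\right) \left(- \frac{11}{12}\right) \left(1 - \frac{11}{12}\right) + 1535\right) = \left(\left(-260 - 14\right) - 2596\right) \left(\left(-18\right) \left(- \frac{11}{12}\right) \frac{1}{12} + 1535\right) = \left(-274 - 2596\right) \left(\frac{11}{8} + 1535\right) = \left(-2870\right) \frac{12291}{8} = - \frac{17637585}{4}$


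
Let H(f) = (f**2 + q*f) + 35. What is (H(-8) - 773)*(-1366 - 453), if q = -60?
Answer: 352886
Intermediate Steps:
H(f) = 35 + f**2 - 60*f (H(f) = (f**2 - 60*f) + 35 = 35 + f**2 - 60*f)
(H(-8) - 773)*(-1366 - 453) = ((35 + (-8)**2 - 60*(-8)) - 773)*(-1366 - 453) = ((35 + 64 + 480) - 773)*(-1819) = (579 - 773)*(-1819) = -194*(-1819) = 352886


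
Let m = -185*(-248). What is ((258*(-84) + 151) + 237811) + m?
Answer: 262170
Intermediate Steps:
m = 45880
((258*(-84) + 151) + 237811) + m = ((258*(-84) + 151) + 237811) + 45880 = ((-21672 + 151) + 237811) + 45880 = (-21521 + 237811) + 45880 = 216290 + 45880 = 262170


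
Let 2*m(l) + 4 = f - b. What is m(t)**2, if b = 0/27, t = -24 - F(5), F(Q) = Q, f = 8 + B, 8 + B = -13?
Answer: 289/4 ≈ 72.250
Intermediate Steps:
B = -21 (B = -8 - 13 = -21)
f = -13 (f = 8 - 21 = -13)
t = -29 (t = -24 - 1*5 = -24 - 5 = -29)
b = 0 (b = 0*(1/27) = 0)
m(l) = -17/2 (m(l) = -2 + (-13 - 1*0)/2 = -2 + (-13 + 0)/2 = -2 + (1/2)*(-13) = -2 - 13/2 = -17/2)
m(t)**2 = (-17/2)**2 = 289/4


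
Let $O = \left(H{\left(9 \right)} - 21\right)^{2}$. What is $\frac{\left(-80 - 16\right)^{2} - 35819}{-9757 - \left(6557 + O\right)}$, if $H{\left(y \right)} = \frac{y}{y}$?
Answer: $\frac{26603}{16714} \approx 1.5917$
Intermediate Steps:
$H{\left(y \right)} = 1$
$O = 400$ ($O = \left(1 - 21\right)^{2} = \left(-20\right)^{2} = 400$)
$\frac{\left(-80 - 16\right)^{2} - 35819}{-9757 - \left(6557 + O\right)} = \frac{\left(-80 - 16\right)^{2} - 35819}{-9757 - 6957} = \frac{\left(-96\right)^{2} - 35819}{-9757 - 6957} = \frac{9216 - 35819}{-9757 - 6957} = - \frac{26603}{-16714} = \left(-26603\right) \left(- \frac{1}{16714}\right) = \frac{26603}{16714}$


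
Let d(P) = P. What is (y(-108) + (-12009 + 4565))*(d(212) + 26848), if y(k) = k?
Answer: -204357120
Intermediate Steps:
(y(-108) + (-12009 + 4565))*(d(212) + 26848) = (-108 + (-12009 + 4565))*(212 + 26848) = (-108 - 7444)*27060 = -7552*27060 = -204357120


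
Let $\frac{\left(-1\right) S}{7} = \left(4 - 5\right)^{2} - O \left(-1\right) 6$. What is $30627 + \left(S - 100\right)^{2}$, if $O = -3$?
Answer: $30988$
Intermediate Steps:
$S = 119$ ($S = - 7 \left(\left(4 - 5\right)^{2} - \left(-3\right) \left(-1\right) 6\right) = - 7 \left(\left(-1\right)^{2} - 3 \cdot 6\right) = - 7 \left(1 - 18\right) = \left(-7\right) \left(-17\right) = 119$)
$30627 + \left(S - 100\right)^{2} = 30627 + \left(119 - 100\right)^{2} = 30627 + 19^{2} = 30627 + 361 = 30988$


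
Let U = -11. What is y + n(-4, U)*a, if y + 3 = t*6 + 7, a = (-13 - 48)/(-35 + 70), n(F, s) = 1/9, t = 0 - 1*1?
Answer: -691/315 ≈ -2.1936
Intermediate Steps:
t = -1 (t = 0 - 1 = -1)
n(F, s) = ⅑
a = -61/35 ≈ -1.7429
y = -2 (y = -3 + (-1*6 + 7) = -3 + (-6 + 7) = -3 + 1 = -2)
y + n(-4, U)*a = -2 + (⅑)*(-61/35) = -2 - 61/315 = -691/315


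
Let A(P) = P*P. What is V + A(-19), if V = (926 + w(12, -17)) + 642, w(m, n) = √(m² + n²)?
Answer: 1929 + √433 ≈ 1949.8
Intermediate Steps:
A(P) = P²
V = 1568 + √433 (V = (926 + √(12² + (-17)²)) + 642 = (926 + √(144 + 289)) + 642 = (926 + √433) + 642 = 1568 + √433 ≈ 1588.8)
V + A(-19) = (1568 + √433) + (-19)² = (1568 + √433) + 361 = 1929 + √433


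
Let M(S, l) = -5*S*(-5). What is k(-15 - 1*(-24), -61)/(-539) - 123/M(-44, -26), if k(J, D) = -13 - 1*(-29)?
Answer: 4427/53900 ≈ 0.082134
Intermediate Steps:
M(S, l) = 25*S
k(J, D) = 16 (k(J, D) = -13 + 29 = 16)
k(-15 - 1*(-24), -61)/(-539) - 123/M(-44, -26) = 16/(-539) - 123/(25*(-44)) = 16*(-1/539) - 123/(-1100) = -16/539 - 123*(-1/1100) = -16/539 + 123/1100 = 4427/53900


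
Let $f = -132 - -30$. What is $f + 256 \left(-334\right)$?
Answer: $-85606$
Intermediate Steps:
$f = -102$ ($f = -132 + 30 = -102$)
$f + 256 \left(-334\right) = -102 + 256 \left(-334\right) = -102 - 85504 = -85606$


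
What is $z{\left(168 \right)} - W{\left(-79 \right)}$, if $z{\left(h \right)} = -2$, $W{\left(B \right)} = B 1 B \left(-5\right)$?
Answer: $31203$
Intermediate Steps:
$W{\left(B \right)} = - 5 B^{2}$ ($W{\left(B \right)} = B B \left(-5\right) = B^{2} \left(-5\right) = - 5 B^{2}$)
$z{\left(168 \right)} - W{\left(-79 \right)} = -2 - - 5 \left(-79\right)^{2} = -2 - \left(-5\right) 6241 = -2 - -31205 = -2 + 31205 = 31203$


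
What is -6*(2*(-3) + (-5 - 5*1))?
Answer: 96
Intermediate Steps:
-6*(2*(-3) + (-5 - 5*1)) = -6*(-6 + (-5 - 5)) = -6*(-6 - 10) = -6*(-16) = 96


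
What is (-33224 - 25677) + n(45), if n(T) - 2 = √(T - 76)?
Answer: -58899 + I*√31 ≈ -58899.0 + 5.5678*I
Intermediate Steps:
n(T) = 2 + √(-76 + T) (n(T) = 2 + √(T - 76) = 2 + √(-76 + T))
(-33224 - 25677) + n(45) = (-33224 - 25677) + (2 + √(-76 + 45)) = -58901 + (2 + √(-31)) = -58901 + (2 + I*√31) = -58899 + I*√31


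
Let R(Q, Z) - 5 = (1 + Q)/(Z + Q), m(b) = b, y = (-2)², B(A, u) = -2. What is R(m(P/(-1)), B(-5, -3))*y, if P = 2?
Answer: 21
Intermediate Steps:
y = 4
R(Q, Z) = 5 + (1 + Q)/(Q + Z) (R(Q, Z) = 5 + (1 + Q)/(Z + Q) = 5 + (1 + Q)/(Q + Z))
R(m(P/(-1)), B(-5, -3))*y = ((1 + 5*(-2) + 6*(2/(-1)))/(2/(-1) - 2))*4 = ((1 - 10 + 6*(2*(-1)))/(2*(-1) - 2))*4 = ((1 - 10 + 6*(-2))/(-2 - 2))*4 = ((1 - 10 - 12)/(-4))*4 = -¼*(-21)*4 = (21/4)*4 = 21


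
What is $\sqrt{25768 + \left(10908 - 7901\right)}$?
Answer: $5 \sqrt{1151} \approx 169.63$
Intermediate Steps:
$\sqrt{25768 + \left(10908 - 7901\right)} = \sqrt{25768 + 3007} = \sqrt{28775} = 5 \sqrt{1151}$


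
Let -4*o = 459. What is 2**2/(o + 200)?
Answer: 16/341 ≈ 0.046921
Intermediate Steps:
o = -459/4 (o = -1/4*459 = -459/4 ≈ -114.75)
2**2/(o + 200) = 2**2/(-459/4 + 200) = 4/(341/4) = (4/341)*4 = 16/341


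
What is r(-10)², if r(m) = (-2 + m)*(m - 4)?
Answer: 28224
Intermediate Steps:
r(m) = (-4 + m)*(-2 + m) (r(m) = (-2 + m)*(-4 + m) = (-4 + m)*(-2 + m))
r(-10)² = (8 + (-10)² - 6*(-10))² = (8 + 100 + 60)² = 168² = 28224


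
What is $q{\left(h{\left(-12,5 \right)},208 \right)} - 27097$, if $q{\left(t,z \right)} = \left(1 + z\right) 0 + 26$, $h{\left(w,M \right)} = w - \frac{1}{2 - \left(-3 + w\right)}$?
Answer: $-27071$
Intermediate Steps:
$h{\left(w,M \right)} = w - \frac{1}{5 - w}$
$q{\left(t,z \right)} = 26$ ($q{\left(t,z \right)} = 0 + 26 = 26$)
$q{\left(h{\left(-12,5 \right)},208 \right)} - 27097 = 26 - 27097 = -27071$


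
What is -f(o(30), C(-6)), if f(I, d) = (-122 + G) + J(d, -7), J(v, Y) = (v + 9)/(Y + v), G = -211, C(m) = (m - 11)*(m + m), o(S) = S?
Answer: 65388/197 ≈ 331.92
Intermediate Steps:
C(m) = 2*m*(-11 + m) (C(m) = (-11 + m)*(2*m) = 2*m*(-11 + m))
J(v, Y) = (9 + v)/(Y + v)
f(I, d) = -333 + (9 + d)/(-7 + d) (f(I, d) = (-122 - 211) + (9 + d)/(-7 + d) = -333 + (9 + d)/(-7 + d))
-f(o(30), C(-6)) = -4*(585 - 166*(-6)*(-11 - 6))/(-7 + 2*(-6)*(-11 - 6)) = -4*(585 - 166*(-6)*(-17))/(-7 + 2*(-6)*(-17)) = -4*(585 - 83*204)/(-7 + 204) = -4*(585 - 16932)/197 = -4*(-16347)/197 = -1*(-65388/197) = 65388/197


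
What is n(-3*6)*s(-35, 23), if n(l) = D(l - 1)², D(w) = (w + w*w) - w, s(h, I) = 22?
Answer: 2867062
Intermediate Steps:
D(w) = w² (D(w) = (w + w²) - w = w²)
n(l) = (-1 + l)⁴ (n(l) = ((l - 1)²)² = ((-1 + l)²)² = (-1 + l)⁴)
n(-3*6)*s(-35, 23) = (-1 - 3*6)⁴*22 = (-1 - 18)⁴*22 = (-19)⁴*22 = 130321*22 = 2867062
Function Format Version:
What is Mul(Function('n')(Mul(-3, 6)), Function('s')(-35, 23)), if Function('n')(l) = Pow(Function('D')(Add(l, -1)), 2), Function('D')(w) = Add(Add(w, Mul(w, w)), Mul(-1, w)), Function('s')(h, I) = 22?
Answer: 2867062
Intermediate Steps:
Function('D')(w) = Pow(w, 2) (Function('D')(w) = Add(Add(w, Pow(w, 2)), Mul(-1, w)) = Pow(w, 2))
Function('n')(l) = Pow(Add(-1, l), 4) (Function('n')(l) = Pow(Pow(Add(l, -1), 2), 2) = Pow(Pow(Add(-1, l), 2), 2) = Pow(Add(-1, l), 4))
Mul(Function('n')(Mul(-3, 6)), Function('s')(-35, 23)) = Mul(Pow(Add(-1, Mul(-3, 6)), 4), 22) = Mul(Pow(Add(-1, -18), 4), 22) = Mul(Pow(-19, 4), 22) = Mul(130321, 22) = 2867062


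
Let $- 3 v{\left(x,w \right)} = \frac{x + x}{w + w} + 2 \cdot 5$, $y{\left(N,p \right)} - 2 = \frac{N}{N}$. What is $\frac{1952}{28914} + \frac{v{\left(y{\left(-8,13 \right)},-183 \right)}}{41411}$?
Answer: $\frac{40369025}{598678827} \approx 0.06743$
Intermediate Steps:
$y{\left(N,p \right)} = 3$ ($y{\left(N,p \right)} = 2 + \frac{N}{N} = 2 + 1 = 3$)
$v{\left(x,w \right)} = - \frac{10}{3} - \frac{x}{3 w}$ ($v{\left(x,w \right)} = - \frac{\frac{x + x}{w + w} + 2 \cdot 5}{3} = - \frac{\frac{2 x}{2 w} + 10}{3} = - \frac{2 x \frac{1}{2 w} + 10}{3} = - \frac{\frac{x}{w} + 10}{3} = - \frac{10 + \frac{x}{w}}{3} = - \frac{10}{3} - \frac{x}{3 w}$)
$\frac{1952}{28914} + \frac{v{\left(y{\left(-8,13 \right)},-183 \right)}}{41411} = \frac{1952}{28914} + \frac{\frac{1}{3} \frac{1}{-183} \left(\left(-1\right) 3 - -1830\right)}{41411} = 1952 \cdot \frac{1}{28914} + \frac{1}{3} \left(- \frac{1}{183}\right) \left(-3 + 1830\right) \frac{1}{41411} = \frac{16}{237} + \frac{1}{3} \left(- \frac{1}{183}\right) 1827 \cdot \frac{1}{41411} = \frac{16}{237} - \frac{203}{2526071} = \frac{40369025}{598678827}$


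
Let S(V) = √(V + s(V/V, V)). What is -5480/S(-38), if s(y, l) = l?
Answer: 2740*I*√19/19 ≈ 628.6*I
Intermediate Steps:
S(V) = √2*√V (S(V) = √(V + V) = √(2*V) = √2*√V)
-5480/S(-38) = -5480*(-I*√19/38) = -(-2740)*I*√19/19 = 2740*I*√19/19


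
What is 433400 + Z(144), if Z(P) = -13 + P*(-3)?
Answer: 432955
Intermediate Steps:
Z(P) = -13 - 3*P
433400 + Z(144) = 433400 + (-13 - 3*144) = 433400 + (-13 - 432) = 433400 - 445 = 432955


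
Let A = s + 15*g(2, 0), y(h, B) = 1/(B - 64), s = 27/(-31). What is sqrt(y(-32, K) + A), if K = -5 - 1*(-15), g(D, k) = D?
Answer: sqrt(9063966)/558 ≈ 5.3954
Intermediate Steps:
K = 10 (K = -5 + 15 = 10)
s = -27/31 (s = 27*(-1/31) = -27/31 ≈ -0.87097)
y(h, B) = 1/(-64 + B)
A = 903/31 (A = -27/31 + 15*2 = -27/31 + 30 = 903/31 ≈ 29.129)
sqrt(y(-32, K) + A) = sqrt(1/(-64 + 10) + 903/31) = sqrt(1/(-54) + 903/31) = sqrt(-1/54 + 903/31) = sqrt(48731/1674) = sqrt(9063966)/558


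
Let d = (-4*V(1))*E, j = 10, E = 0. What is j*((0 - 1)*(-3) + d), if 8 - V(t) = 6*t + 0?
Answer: 30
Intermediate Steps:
V(t) = 8 - 6*t (V(t) = 8 - (6*t + 0) = 8 - 6*t)
d = 0 (d = -4*(8 - 6*1)*0 = -4*(8 - 6)*0 = -4*2*0 = -8*0 = 0)
j*((0 - 1)*(-3) + d) = 10*((0 - 1)*(-3) + 0) = 10*(-1*(-3) + 0) = 10*(3 + 0) = 10*3 = 30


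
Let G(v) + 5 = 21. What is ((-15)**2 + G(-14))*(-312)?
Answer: -75192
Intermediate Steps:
G(v) = 16 (G(v) = -5 + 21 = 16)
((-15)**2 + G(-14))*(-312) = ((-15)**2 + 16)*(-312) = (225 + 16)*(-312) = 241*(-312) = -75192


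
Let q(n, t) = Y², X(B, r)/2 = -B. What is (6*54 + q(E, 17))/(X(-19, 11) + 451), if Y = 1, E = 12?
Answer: 325/489 ≈ 0.66462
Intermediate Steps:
X(B, r) = -2*B (X(B, r) = 2*(-B) = -2*B)
q(n, t) = 1 (q(n, t) = 1² = 1)
(6*54 + q(E, 17))/(X(-19, 11) + 451) = (6*54 + 1)/(-2*(-19) + 451) = (324 + 1)/(38 + 451) = 325/489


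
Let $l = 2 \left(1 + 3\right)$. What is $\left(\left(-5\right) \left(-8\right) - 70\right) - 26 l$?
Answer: $-238$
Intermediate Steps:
$l = 8$ ($l = 2 \cdot 4 = 8$)
$\left(\left(-5\right) \left(-8\right) - 70\right) - 26 l = \left(\left(-5\right) \left(-8\right) - 70\right) - 208 = \left(40 - 70\right) - 208 = -30 - 208 = -238$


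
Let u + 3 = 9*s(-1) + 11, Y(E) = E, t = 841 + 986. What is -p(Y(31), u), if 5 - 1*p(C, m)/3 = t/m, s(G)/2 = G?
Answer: -5631/10 ≈ -563.10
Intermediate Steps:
s(G) = 2*G
t = 1827
u = -10 (u = -3 + (9*(2*(-1)) + 11) = -3 + (9*(-2) + 11) = -3 + (-18 + 11) = -3 - 7 = -10)
p(C, m) = 15 - 5481/m
-p(Y(31), u) = -(15 - 5481/(-10)) = -(15 - 5481*(-⅒)) = -(15 + 5481/10) = -1*5631/10 = -5631/10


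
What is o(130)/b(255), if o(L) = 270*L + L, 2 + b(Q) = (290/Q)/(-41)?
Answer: -7366593/424 ≈ -17374.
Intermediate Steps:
b(Q) = -2 - 290/(41*Q) (b(Q) = -2 + (290/Q)/(-41) = -2 + (290/Q)*(-1/41) = -2 - 290/(41*Q))
o(L) = 271*L
o(130)/b(255) = (271*130)/(-2 - 290/41/255) = 35230/(-2 - 290/41*1/255) = 35230/(-2 - 58/2091) = 35230/(-4240/2091) = 35230*(-2091/4240) = -7366593/424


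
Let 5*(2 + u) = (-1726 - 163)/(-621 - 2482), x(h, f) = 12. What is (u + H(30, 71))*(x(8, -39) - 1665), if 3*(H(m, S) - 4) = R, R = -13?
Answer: 1955822/535 ≈ 3655.7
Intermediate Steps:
H(m, S) = -1/3 (H(m, S) = 4 + (1/3)*(-13) = 4 - 13/3 = -1/3)
u = -29141/15515 (u = -2 + ((-1726 - 163)/(-621 - 2482))/5 = -2 + (-1889/(-3103))/5 = -2 + (-1889*(-1/3103))/5 = -2 + (1/5)*(1889/3103) = -2 + 1889/15515 = -29141/15515 ≈ -1.8782)
(u + H(30, 71))*(x(8, -39) - 1665) = (-29141/15515 - 1/3)*(12 - 1665) = -102938/46545*(-1653) = 1955822/535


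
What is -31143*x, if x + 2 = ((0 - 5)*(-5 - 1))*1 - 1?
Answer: -840861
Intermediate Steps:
x = 27 (x = -2 + (((0 - 5)*(-5 - 1))*1 - 1) = -2 + (-5*(-6)*1 - 1) = -2 + (30*1 - 1) = -2 + (30 - 1) = -2 + 29 = 27)
-31143*x = -31143*27 = -840861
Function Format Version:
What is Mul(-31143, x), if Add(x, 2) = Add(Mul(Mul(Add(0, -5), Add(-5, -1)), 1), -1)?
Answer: -840861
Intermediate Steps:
x = 27 (x = Add(-2, Add(Mul(Mul(Add(0, -5), Add(-5, -1)), 1), -1)) = Add(-2, Add(Mul(Mul(-5, -6), 1), -1)) = Add(-2, Add(Mul(30, 1), -1)) = Add(-2, Add(30, -1)) = Add(-2, 29) = 27)
Mul(-31143, x) = Mul(-31143, 27) = -840861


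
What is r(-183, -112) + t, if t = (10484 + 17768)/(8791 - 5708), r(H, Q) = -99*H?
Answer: 55882963/3083 ≈ 18126.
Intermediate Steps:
t = 28252/3083 ≈ 9.1638
r(-183, -112) + t = -99*(-183) + 28252/3083 = 18117 + 28252/3083 = 55882963/3083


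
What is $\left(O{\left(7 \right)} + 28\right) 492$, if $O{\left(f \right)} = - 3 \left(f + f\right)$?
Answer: $-6888$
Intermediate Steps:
$O{\left(f \right)} = - 6 f$ ($O{\left(f \right)} = - 3 \cdot 2 f = - 6 f$)
$\left(O{\left(7 \right)} + 28\right) 492 = \left(\left(-6\right) 7 + 28\right) 492 = \left(-42 + 28\right) 492 = \left(-14\right) 492 = -6888$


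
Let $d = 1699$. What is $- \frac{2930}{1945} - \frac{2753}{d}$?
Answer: $- \frac{2066531}{660911} \approx -3.1268$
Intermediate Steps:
$- \frac{2930}{1945} - \frac{2753}{d} = - \frac{2930}{1945} - \frac{2753}{1699} = \left(-2930\right) \frac{1}{1945} - \frac{2753}{1699} = - \frac{586}{389} - \frac{2753}{1699} = - \frac{2066531}{660911}$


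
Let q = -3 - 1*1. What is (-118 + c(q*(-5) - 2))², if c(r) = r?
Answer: 10000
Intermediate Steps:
q = -4 (q = -3 - 1 = -4)
(-118 + c(q*(-5) - 2))² = (-118 + (-4*(-5) - 2))² = (-118 + (20 - 2))² = (-118 + 18)² = (-100)² = 10000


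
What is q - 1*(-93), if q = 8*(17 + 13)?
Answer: 333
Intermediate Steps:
q = 240 (q = 8*30 = 240)
q - 1*(-93) = 240 - 1*(-93) = 240 + 93 = 333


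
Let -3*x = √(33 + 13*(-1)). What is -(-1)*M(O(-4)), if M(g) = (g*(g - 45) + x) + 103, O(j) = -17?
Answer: 1157 - 2*√5/3 ≈ 1155.5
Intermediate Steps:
x = -2*√5/3 (x = -√(33 + 13*(-1))/3 = -√(33 - 13)/3 = -2*√5/3 ≈ -1.4907)
M(g) = 103 - 2*√5/3 + g*(-45 + g) (M(g) = (g*(g - 45) - 2*√5/3) + 103 = (g*(-45 + g) - 2*√5/3) + 103 = (-2*√5/3 + g*(-45 + g)) + 103 = 103 - 2*√5/3 + g*(-45 + g))
-(-1)*M(O(-4)) = -(-1)*(103 + (-17)² - 45*(-17) - 2*√5/3) = -(-1)*(103 + 289 + 765 - 2*√5/3) = -(-1)*(1157 - 2*√5/3) = -(-1157 + 2*√5/3) = 1157 - 2*√5/3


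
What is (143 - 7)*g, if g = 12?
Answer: 1632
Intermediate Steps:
(143 - 7)*g = (143 - 7)*12 = 136*12 = 1632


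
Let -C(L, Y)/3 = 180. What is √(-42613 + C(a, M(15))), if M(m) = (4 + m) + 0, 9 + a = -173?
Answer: I*√43153 ≈ 207.73*I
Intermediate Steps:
a = -182 (a = -9 - 173 = -182)
M(m) = 4 + m
C(L, Y) = -540 (C(L, Y) = -3*180 = -540)
√(-42613 + C(a, M(15))) = √(-42613 - 540) = √(-43153) = I*√43153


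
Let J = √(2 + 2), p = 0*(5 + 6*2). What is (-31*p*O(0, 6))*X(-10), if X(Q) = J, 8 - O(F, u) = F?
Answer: 0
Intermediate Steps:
O(F, u) = 8 - F
p = 0 (p = 0*(5 + 12) = 0*17 = 0)
J = 2 (J = √4 = 2)
X(Q) = 2
(-31*p*O(0, 6))*X(-10) = -0*(8 - 1*0)*2 = -0*(8 + 0)*2 = -0*8*2 = -31*0*2 = 0*2 = 0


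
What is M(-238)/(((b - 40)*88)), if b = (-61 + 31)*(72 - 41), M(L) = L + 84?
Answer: 7/3880 ≈ 0.0018041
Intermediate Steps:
M(L) = 84 + L
b = -930 (b = -30*31 = -930)
M(-238)/(((b - 40)*88)) = (84 - 238)/(((-930 - 40)*88)) = -154/((-970*88)) = -154/(-85360) = -154*(-1/85360) = 7/3880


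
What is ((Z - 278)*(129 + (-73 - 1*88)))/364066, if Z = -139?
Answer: 6672/182033 ≈ 0.036653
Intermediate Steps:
((Z - 278)*(129 + (-73 - 1*88)))/364066 = ((-139 - 278)*(129 + (-73 - 1*88)))/364066 = -417*(129 + (-73 - 88))*(1/364066) = -417*(129 - 161)*(1/364066) = -417*(-32)*(1/364066) = 13344*(1/364066) = 6672/182033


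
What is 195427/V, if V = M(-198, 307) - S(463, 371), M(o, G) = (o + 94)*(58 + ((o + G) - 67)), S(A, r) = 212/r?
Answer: -1367989/72804 ≈ -18.790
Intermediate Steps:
M(o, G) = (94 + o)*(-9 + G + o) (M(o, G) = (94 + o)*(58 + ((G + o) - 67)) = (94 + o)*(58 + (-67 + G + o)) = (94 + o)*(-9 + G + o))
V = -72804/7 (V = (-846 + (-198)² + 85*(-198) + 94*307 + 307*(-198)) - 212/371 = (-846 + 39204 - 16830 + 28858 - 60786) - 212/371 = -10400 - 1*4/7 = -10400 - 4/7 = -72804/7 ≈ -10401.)
195427/V = 195427/(-72804/7) = 195427*(-7/72804) = -1367989/72804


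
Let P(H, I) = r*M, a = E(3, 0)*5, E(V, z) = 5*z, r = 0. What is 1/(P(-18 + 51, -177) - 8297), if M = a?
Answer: -1/8297 ≈ -0.00012053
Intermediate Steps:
a = 0 (a = (5*0)*5 = 0*5 = 0)
M = 0
P(H, I) = 0 (P(H, I) = 0*0 = 0)
1/(P(-18 + 51, -177) - 8297) = 1/(0 - 8297) = 1/(-8297) = -1/8297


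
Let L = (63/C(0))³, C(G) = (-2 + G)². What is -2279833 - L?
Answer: -146159359/64 ≈ -2.2837e+6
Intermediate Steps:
L = 250047/64 (L = (63/((-2 + 0)²))³ = (63/((-2)²))³ = (63/4)³ = 250047/64 ≈ 3907.0)
-2279833 - L = -2279833 - 1*250047/64 = -2279833 - 250047/64 = -146159359/64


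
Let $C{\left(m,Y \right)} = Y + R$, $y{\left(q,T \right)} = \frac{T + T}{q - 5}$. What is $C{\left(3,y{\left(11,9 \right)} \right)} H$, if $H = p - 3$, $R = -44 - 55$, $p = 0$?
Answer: $288$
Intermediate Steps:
$y{\left(q,T \right)} = \frac{2 T}{-5 + q}$
$R = -99$
$C{\left(m,Y \right)} = -99 + Y$ ($C{\left(m,Y \right)} = Y - 99 = -99 + Y$)
$H = -3$ ($H = 0 - 3 = -3$)
$C{\left(3,y{\left(11,9 \right)} \right)} H = \left(-99 + 2 \cdot 9 \frac{1}{-5 + 11}\right) \left(-3\right) = \left(-99 + 2 \cdot 9 \cdot \frac{1}{6}\right) \left(-3\right) = \left(-99 + 3\right) \left(-3\right) = \left(-96\right) \left(-3\right) = 288$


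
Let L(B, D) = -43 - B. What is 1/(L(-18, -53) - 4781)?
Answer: -1/4806 ≈ -0.00020807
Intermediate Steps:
1/(L(-18, -53) - 4781) = 1/((-43 - 1*(-18)) - 4781) = 1/((-43 + 18) - 4781) = 1/(-25 - 4781) = 1/(-4806) = -1/4806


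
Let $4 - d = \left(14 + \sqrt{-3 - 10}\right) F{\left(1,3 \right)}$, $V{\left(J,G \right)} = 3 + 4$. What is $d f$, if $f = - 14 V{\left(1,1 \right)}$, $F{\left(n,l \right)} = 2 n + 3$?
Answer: $6468 + 490 i \sqrt{13} \approx 6468.0 + 1766.7 i$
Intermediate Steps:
$F{\left(n,l \right)} = 3 + 2 n$
$V{\left(J,G \right)} = 7$
$d = -66 - 5 i \sqrt{13}$ ($d = 4 - \left(14 + \sqrt{-3 - 10}\right) \left(3 + 2 \cdot 1\right) = 4 - \left(14 + \sqrt{-13}\right) \left(3 + 2\right) = 4 - \left(14 + i \sqrt{13}\right) 5 = 4 - \left(70 + 5 i \sqrt{13}\right) = -66 - 5 i \sqrt{13} \approx -66.0 - 18.028 i$)
$f = -98$ ($f = \left(-14\right) 7 = -98$)
$d f = \left(-66 - 5 i \sqrt{13}\right) \left(-98\right) = 6468 + 490 i \sqrt{13}$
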